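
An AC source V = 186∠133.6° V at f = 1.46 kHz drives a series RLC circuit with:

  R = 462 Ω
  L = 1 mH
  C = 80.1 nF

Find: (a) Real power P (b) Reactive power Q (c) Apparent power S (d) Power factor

Step 1 — Angular frequency: ω = 2π·f = 2π·1460 = 9173 rad/s.
Step 2 — Component impedances:
  R: Z = R = 462 Ω
  L: Z = jωL = j·9173·0.001 = 0 + j9.173 Ω
  C: Z = 1/(jωC) = -j/(ω·C) = 0 - j1361 Ω
Step 3 — Series combination: Z_total = R + L + C = 462 - j1352 Ω = 1429∠-71.1° Ω.
Step 4 — Source phasor: V = 186∠133.6° V = -128.3 + j134.7 V.
Step 5 — Current: I = V / Z = -0.1183 - j0.05447 A = 0.1302∠-155.3° A.
Step 6 — Complex power: S = V·I* = 7.832 - j22.92 VA.
Step 7 — Real power: P = Re(S) = 7.832 W.
Step 8 — Reactive power: Q = Im(S) = -22.92 VAR.
Step 9 — Apparent power: |S| = 24.22 VA.
Step 10 — Power factor: PF = P/|S| = 0.3234 (leading).

(a) P = 7.832 W  (b) Q = -22.92 VAR  (c) S = 24.22 VA  (d) PF = 0.3234 (leading)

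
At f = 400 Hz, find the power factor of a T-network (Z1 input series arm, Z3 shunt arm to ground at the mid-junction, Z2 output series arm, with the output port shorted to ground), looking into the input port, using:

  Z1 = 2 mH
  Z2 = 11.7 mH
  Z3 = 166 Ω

Step 1 — Angular frequency: ω = 2π·f = 2π·400 = 2513 rad/s.
Step 2 — Component impedances:
  Z1: Z = jωL = j·2513·0.002 = 0 + j5.027 Ω
  Z2: Z = jωL = j·2513·0.0117 = 0 + j29.41 Ω
  Z3: Z = R = 166 Ω
Step 3 — With the output port shorted to ground, the output series arm Z2 runs from the junction to ground; the shunt arm Z3 also runs from the junction to ground. They appear in parallel: Z3 || Z2 = 5.05 + j28.51 Ω.
Step 4 — Series with input arm Z1: Z_in = Z1 + (Z3 || Z2) = 5.05 + j33.54 Ω = 33.92∠81.4° Ω.
Step 5 — Power factor: PF = cos(φ) = Re(Z)/|Z| = 5.05/33.92 = 0.1489.
Step 6 — Type: Im(Z) = 33.54 ⇒ lagging (phase φ = 81.4°).

PF = 0.1489 (lagging, φ = 81.4°)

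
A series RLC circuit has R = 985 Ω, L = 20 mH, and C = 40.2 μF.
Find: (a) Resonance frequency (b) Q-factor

Step 1 — Resonance condition Im(Z)=0 gives ω₀ = 1/√(LC).
Step 2 — ω₀ = 1/√(0.02·4.02e-05) = 1115 rad/s.
Step 3 — f₀ = ω₀/(2π) = 177.5 Hz.
Step 4 — Series Q: Q = ω₀L/R = 1115·0.02/985 = 0.02264.

(a) f₀ = 177.5 Hz  (b) Q = 0.02264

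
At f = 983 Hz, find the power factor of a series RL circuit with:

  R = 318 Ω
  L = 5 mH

Step 1 — Angular frequency: ω = 2π·f = 2π·983 = 6176 rad/s.
Step 2 — Component impedances:
  R: Z = R = 318 Ω
  L: Z = jωL = j·6176·0.005 = 0 + j30.88 Ω
Step 3 — Series combination: Z_total = R + L = 318 + j30.88 Ω = 319.5∠5.5° Ω.
Step 4 — Power factor: PF = cos(φ) = Re(Z)/|Z| = 318/319.5 = 0.9953.
Step 5 — Type: Im(Z) = 30.88 ⇒ lagging (phase φ = 5.5°).

PF = 0.9953 (lagging, φ = 5.5°)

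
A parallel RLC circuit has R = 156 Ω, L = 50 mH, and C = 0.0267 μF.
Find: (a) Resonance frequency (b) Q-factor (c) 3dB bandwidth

Step 1 — Resonance: ω₀ = 1/√(LC) = 1/√(0.05·2.67e-08) = 2.737e+04 rad/s.
Step 2 — f₀ = ω₀/(2π) = 4356 Hz.
Step 3 — Parallel Q: Q = R/(ω₀L) = 156/(2.737e+04·0.05) = 0.114.
Step 4 — Bandwidth: Δω = ω₀/Q = 2.401e+05 rad/s; BW = Δω/(2π) = 3.821e+04 Hz.

(a) f₀ = 4356 Hz  (b) Q = 0.114  (c) BW = 3.821e+04 Hz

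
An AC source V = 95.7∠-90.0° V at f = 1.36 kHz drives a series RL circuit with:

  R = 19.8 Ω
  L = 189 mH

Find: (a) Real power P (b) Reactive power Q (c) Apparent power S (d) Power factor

Step 1 — Angular frequency: ω = 2π·f = 2π·1360 = 8545 rad/s.
Step 2 — Component impedances:
  R: Z = R = 19.8 Ω
  L: Z = jωL = j·8545·0.189 = 0 + j1615 Ω
Step 3 — Series combination: Z_total = R + L = 19.8 + j1615 Ω = 1615∠89.3° Ω.
Step 4 — Source phasor: V = 95.7∠-90.0° V = 0 - j95.7 V.
Step 5 — Current: I = V / Z = -0.05925 - j0.0007264 A = 0.05925∠-179.3° A.
Step 6 — Complex power: S = V·I* = 0.06951 + j5.67 VA.
Step 7 — Real power: P = Re(S) = 0.06951 W.
Step 8 — Reactive power: Q = Im(S) = 5.67 VAR.
Step 9 — Apparent power: |S| = 5.67 VA.
Step 10 — Power factor: PF = P/|S| = 0.01226 (lagging).

(a) P = 0.06951 W  (b) Q = 5.67 VAR  (c) S = 5.67 VA  (d) PF = 0.01226 (lagging)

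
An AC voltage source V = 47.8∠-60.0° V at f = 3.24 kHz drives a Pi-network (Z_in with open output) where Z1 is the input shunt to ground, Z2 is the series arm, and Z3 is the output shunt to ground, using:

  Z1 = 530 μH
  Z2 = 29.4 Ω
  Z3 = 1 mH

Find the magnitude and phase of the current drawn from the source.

Step 1 — Angular frequency: ω = 2π·f = 2π·3240 = 2.036e+04 rad/s.
Step 2 — Component impedances:
  Z1: Z = jωL = j·2.036e+04·0.00053 = 0 + j10.79 Ω
  Z2: Z = R = 29.4 Ω
  Z3: Z = jωL = j·2.036e+04·0.001 = 0 + j20.36 Ω
Step 3 — With open output, the series arm Z2 and the output shunt Z3 appear in series to ground: Z2 + Z3 = 29.4 + j20.36 Ω.
Step 4 — Parallel with input shunt Z1: Z_in = Z1 || (Z2 + Z3) = 1.866 + j8.813 Ω = 9.008∠78.0° Ω.
Step 5 — Source phasor: V = 47.8∠-60.0° V = 23.9 - j41.4 V.
Step 6 — Ohm's law: I = V / Z_total = (23.9 - j41.4) / (1.866 + j8.813) = -3.946 - j3.547 A.
Step 7 — Convert to polar: |I| = 5.306 A, ∠I = -138.0°.

I = 5.306∠-138.0° A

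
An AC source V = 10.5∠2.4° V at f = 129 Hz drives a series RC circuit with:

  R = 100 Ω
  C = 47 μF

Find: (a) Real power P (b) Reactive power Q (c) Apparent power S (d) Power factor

Step 1 — Angular frequency: ω = 2π·f = 2π·129 = 810.5 rad/s.
Step 2 — Component impedances:
  R: Z = R = 100 Ω
  C: Z = 1/(jωC) = -j/(ω·C) = 0 - j26.25 Ω
Step 3 — Series combination: Z_total = R + C = 100 - j26.25 Ω = 103.4∠-14.7° Ω.
Step 4 — Source phasor: V = 10.5∠2.4° V = 10.49 + j0.4397 V.
Step 5 — Current: I = V / Z = 0.09707 + j0.02988 A = 0.1016∠17.1° A.
Step 6 — Complex power: S = V·I* = 1.031 - j0.2708 VA.
Step 7 — Real power: P = Re(S) = 1.031 W.
Step 8 — Reactive power: Q = Im(S) = -0.2708 VAR.
Step 9 — Apparent power: |S| = 1.066 VA.
Step 10 — Power factor: PF = P/|S| = 0.9672 (leading).

(a) P = 1.031 W  (b) Q = -0.2708 VAR  (c) S = 1.066 VA  (d) PF = 0.9672 (leading)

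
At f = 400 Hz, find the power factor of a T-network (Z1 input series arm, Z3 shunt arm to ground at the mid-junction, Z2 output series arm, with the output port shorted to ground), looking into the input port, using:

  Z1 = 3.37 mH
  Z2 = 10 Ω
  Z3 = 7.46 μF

Step 1 — Angular frequency: ω = 2π·f = 2π·400 = 2513 rad/s.
Step 2 — Component impedances:
  Z1: Z = jωL = j·2513·0.00337 = 0 + j8.47 Ω
  Z2: Z = R = 10 Ω
  Z3: Z = 1/(jωC) = -j/(ω·C) = 0 - j53.34 Ω
Step 3 — With the output port shorted to ground, the output series arm Z2 runs from the junction to ground; the shunt arm Z3 also runs from the junction to ground. They appear in parallel: Z3 || Z2 = 9.66 - j1.811 Ω.
Step 4 — Series with input arm Z1: Z_in = Z1 + (Z3 || Z2) = 9.66 + j6.659 Ω = 11.73∠34.6° Ω.
Step 5 — Power factor: PF = cos(φ) = Re(Z)/|Z| = 9.6604/11.733 = 0.8234.
Step 6 — Type: Im(Z) = 6.659 ⇒ lagging (phase φ = 34.6°).

PF = 0.8234 (lagging, φ = 34.6°)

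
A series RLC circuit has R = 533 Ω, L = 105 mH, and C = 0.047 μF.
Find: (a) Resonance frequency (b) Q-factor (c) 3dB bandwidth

Step 1 — Resonance condition Im(Z)=0 gives ω₀ = 1/√(LC).
Step 2 — ω₀ = 1/√(0.105·4.7e-08) = 1.423e+04 rad/s.
Step 3 — f₀ = ω₀/(2π) = 2266 Hz.
Step 4 — Series Q: Q = ω₀L/R = 1.423e+04·0.105/533 = 2.804.
Step 5 — 3dB bandwidth: Δω = ω₀/Q = 5076 rad/s; BW = Δω/(2π) = 807.9 Hz.

(a) f₀ = 2266 Hz  (b) Q = 2.804  (c) BW = 807.9 Hz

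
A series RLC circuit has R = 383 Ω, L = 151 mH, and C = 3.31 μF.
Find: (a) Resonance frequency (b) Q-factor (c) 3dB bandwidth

Step 1 — Resonance: ω₀ = 1/√(LC) = 1/√(0.151·3.31e-06) = 1414 rad/s.
Step 2 — f₀ = ω₀/(2π) = 225.1 Hz.
Step 3 — Series Q: Q = ω₀L/R = 1414·0.151/383 = 0.5577.
Step 4 — Bandwidth: Δω = ω₀/Q = 2536 rad/s; BW = Δω/(2π) = 403.7 Hz.

(a) f₀ = 225.1 Hz  (b) Q = 0.5577  (c) BW = 403.7 Hz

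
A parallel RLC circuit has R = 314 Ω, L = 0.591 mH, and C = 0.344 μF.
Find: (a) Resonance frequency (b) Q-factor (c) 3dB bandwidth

Step 1 — Resonance: ω₀ = 1/√(LC) = 1/√(0.000591·3.44e-07) = 7.013e+04 rad/s.
Step 2 — f₀ = ω₀/(2π) = 1.116e+04 Hz.
Step 3 — Parallel Q: Q = R/(ω₀L) = 314/(7.013e+04·0.000591) = 7.576.
Step 4 — Bandwidth: Δω = ω₀/Q = 9258 rad/s; BW = Δω/(2π) = 1473 Hz.

(a) f₀ = 1.116e+04 Hz  (b) Q = 7.576  (c) BW = 1473 Hz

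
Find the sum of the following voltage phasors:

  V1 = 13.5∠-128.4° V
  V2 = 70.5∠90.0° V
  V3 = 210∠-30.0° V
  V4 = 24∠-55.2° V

Step 1 — Convert each phasor to rectangular form:
  V1 = 13.5·(cos(-128.4°) + j·sin(-128.4°)) = -8.385 - j10.58 V
  V2 = 70.5·(cos(90.0°) + j·sin(90.0°)) = 0 + j70.5 V
  V3 = 210·(cos(-30.0°) + j·sin(-30.0°)) = 181.9 - j105 V
  V4 = 24·(cos(-55.2°) + j·sin(-55.2°)) = 13.7 - j19.71 V
Step 2 — Sum components: V_total = 187.2 - j64.79 V.
Step 3 — Convert to polar: |V_total| = 198.1 V, ∠V_total = -19.1°.

V_total = 198.1∠-19.1° V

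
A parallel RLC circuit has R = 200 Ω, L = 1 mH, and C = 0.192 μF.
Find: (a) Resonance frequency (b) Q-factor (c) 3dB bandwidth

Step 1 — Resonance: ω₀ = 1/√(LC) = 1/√(0.001·1.92e-07) = 7.217e+04 rad/s.
Step 2 — f₀ = ω₀/(2π) = 1.149e+04 Hz.
Step 3 — Parallel Q: Q = R/(ω₀L) = 200/(7.217e+04·0.001) = 2.771.
Step 4 — Bandwidth: Δω = ω₀/Q = 2.604e+04 rad/s; BW = Δω/(2π) = 4145 Hz.

(a) f₀ = 1.149e+04 Hz  (b) Q = 2.771  (c) BW = 4145 Hz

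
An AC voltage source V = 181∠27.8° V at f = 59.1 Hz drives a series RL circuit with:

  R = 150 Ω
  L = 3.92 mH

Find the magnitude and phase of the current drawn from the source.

Step 1 — Angular frequency: ω = 2π·f = 2π·59.1 = 371.3 rad/s.
Step 2 — Component impedances:
  R: Z = R = 150 Ω
  L: Z = jωL = j·371.3·0.00392 = 0 + j1.456 Ω
Step 3 — Series combination: Z_total = R + L = 150 + j1.456 Ω = 150∠0.6° Ω.
Step 4 — Source phasor: V = 181∠27.8° V = 160.1 + j84.42 V.
Step 5 — Ohm's law: I = V / Z_total = (160.1 + j84.42) / (150 + j1.456) = 1.073 + j0.5524 A.
Step 6 — Convert to polar: |I| = 1.207 A, ∠I = 27.2°.

I = 1.207∠27.2° A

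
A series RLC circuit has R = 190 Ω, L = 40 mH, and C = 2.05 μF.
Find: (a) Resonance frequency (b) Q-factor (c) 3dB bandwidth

Step 1 — Resonance: ω₀ = 1/√(LC) = 1/√(0.04·2.05e-06) = 3492 rad/s.
Step 2 — f₀ = ω₀/(2π) = 555.8 Hz.
Step 3 — Series Q: Q = ω₀L/R = 3492·0.04/190 = 0.7352.
Step 4 — Bandwidth: Δω = ω₀/Q = 4750 rad/s; BW = Δω/(2π) = 756 Hz.

(a) f₀ = 555.8 Hz  (b) Q = 0.7352  (c) BW = 756 Hz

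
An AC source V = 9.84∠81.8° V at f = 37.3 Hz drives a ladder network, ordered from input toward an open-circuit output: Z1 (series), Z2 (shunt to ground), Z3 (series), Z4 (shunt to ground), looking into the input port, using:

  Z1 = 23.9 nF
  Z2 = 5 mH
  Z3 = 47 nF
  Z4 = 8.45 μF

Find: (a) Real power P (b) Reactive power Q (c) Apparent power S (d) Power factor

Step 1 — Angular frequency: ω = 2π·f = 2π·37.3 = 234.4 rad/s.
Step 2 — Component impedances:
  Z1: Z = 1/(jωC) = -j/(ω·C) = 0 - j1.785e+05 Ω
  Z2: Z = jωL = j·234.4·0.005 = 0 + j1.172 Ω
  Z3: Z = 1/(jωC) = -j/(ω·C) = 0 - j9.078e+04 Ω
  Z4: Z = 1/(jωC) = -j/(ω·C) = 0 - j505 Ω
Step 3 — Ladder network (open output): work backward from the far end, alternating series and parallel combinations. Z_in = 0 - j1.785e+05 Ω = 1.785e+05∠-90.0° Ω.
Step 4 — Source phasor: V = 9.84∠81.8° V = 1.403 + j9.739 V.
Step 5 — Current: I = V / Z = -5.455e-05 + j7.861e-06 A = 5.512e-05∠171.8° A.
Step 6 — Complex power: S = V·I* = 0 - j0.0005424 VA.
Step 7 — Real power: P = Re(S) = 0 W.
Step 8 — Reactive power: Q = Im(S) = -0.0005424 VAR.
Step 9 — Apparent power: |S| = 0.0005424 VA.
Step 10 — Power factor: PF = P/|S| = 0 (leading).

(a) P = 0 W  (b) Q = -0.0005424 VAR  (c) S = 0.0005424 VA  (d) PF = 0 (leading)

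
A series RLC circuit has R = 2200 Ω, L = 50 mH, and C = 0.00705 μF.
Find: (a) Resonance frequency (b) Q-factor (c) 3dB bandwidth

Step 1 — Resonance condition Im(Z)=0 gives ω₀ = 1/√(LC).
Step 2 — ω₀ = 1/√(0.05·7.05e-09) = 5.326e+04 rad/s.
Step 3 — f₀ = ω₀/(2π) = 8477 Hz.
Step 4 — Series Q: Q = ω₀L/R = 5.326e+04·0.05/2200 = 1.211.
Step 5 — 3dB bandwidth: Δω = ω₀/Q = 4.4e+04 rad/s; BW = Δω/(2π) = 7003 Hz.

(a) f₀ = 8477 Hz  (b) Q = 1.211  (c) BW = 7003 Hz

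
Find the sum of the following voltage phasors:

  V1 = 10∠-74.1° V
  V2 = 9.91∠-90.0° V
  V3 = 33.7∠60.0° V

Step 1 — Convert each phasor to rectangular form:
  V1 = 10·(cos(-74.1°) + j·sin(-74.1°)) = 2.74 - j9.617 V
  V2 = 9.91·(cos(-90.0°) + j·sin(-90.0°)) = 0 - j9.91 V
  V3 = 33.7·(cos(60.0°) + j·sin(60.0°)) = 16.85 + j29.19 V
Step 2 — Sum components: V_total = 19.59 + j9.658 V.
Step 3 — Convert to polar: |V_total| = 21.84 V, ∠V_total = 26.2°.

V_total = 21.84∠26.2° V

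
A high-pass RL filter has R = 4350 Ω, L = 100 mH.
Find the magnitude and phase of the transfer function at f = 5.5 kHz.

Step 1 — Angular frequency: ω = 2π·5500 = 3.456e+04 rad/s.
Step 2 — Transfer function: H(jω) = jωL/(R + jωL).
Step 3 — Numerator jωL = j·3456; denominator R + jωL = 4350 + j3456.
Step 4 — H = 0.3869 + j0.487.
Step 5 — Magnitude: |H| = 0.622 (-4.1 dB); phase: φ = 51.5°.

|H| = 0.622 (-4.1 dB), φ = 51.5°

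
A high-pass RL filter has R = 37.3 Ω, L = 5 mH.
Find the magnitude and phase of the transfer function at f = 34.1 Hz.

Step 1 — Angular frequency: ω = 2π·34.1 = 214.3 rad/s.
Step 2 — Transfer function: H(jω) = jωL/(R + jωL).
Step 3 — Numerator jωL = j·1.071; denominator R + jωL = 37.3 + j1.071.
Step 4 — H = 0.0008242 + j0.0287.
Step 5 — Magnitude: |H| = 0.02871 (-30.8 dB); phase: φ = 88.4°.

|H| = 0.02871 (-30.8 dB), φ = 88.4°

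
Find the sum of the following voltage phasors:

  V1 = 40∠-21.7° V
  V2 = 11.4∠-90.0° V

Step 1 — Convert each phasor to rectangular form:
  V1 = 40·(cos(-21.7°) + j·sin(-21.7°)) = 37.17 - j14.79 V
  V2 = 11.4·(cos(-90.0°) + j·sin(-90.0°)) = 0 - j11.4 V
Step 2 — Sum components: V_total = 37.17 - j26.19 V.
Step 3 — Convert to polar: |V_total| = 45.47 V, ∠V_total = -35.2°.

V_total = 45.47∠-35.2° V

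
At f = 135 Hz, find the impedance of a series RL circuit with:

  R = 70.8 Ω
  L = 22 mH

Step 1 — Angular frequency: ω = 2π·f = 2π·135 = 848.2 rad/s.
Step 2 — Component impedances:
  R: Z = R = 70.8 Ω
  L: Z = jωL = j·848.2·0.022 = 0 + j18.66 Ω
Step 3 — Series combination: Z_total = R + L = 70.8 + j18.66 Ω = 73.22∠14.8° Ω.

Z = 70.8 + j18.66 Ω = 73.22∠14.8° Ω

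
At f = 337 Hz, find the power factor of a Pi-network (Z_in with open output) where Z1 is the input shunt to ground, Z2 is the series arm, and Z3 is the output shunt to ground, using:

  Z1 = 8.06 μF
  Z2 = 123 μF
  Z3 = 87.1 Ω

Step 1 — Angular frequency: ω = 2π·f = 2π·337 = 2117 rad/s.
Step 2 — Component impedances:
  Z1: Z = 1/(jωC) = -j/(ω·C) = 0 - j58.59 Ω
  Z2: Z = 1/(jωC) = -j/(ω·C) = 0 - j3.84 Ω
  Z3: Z = R = 87.1 Ω
Step 3 — With open output, the series arm Z2 and the output shunt Z3 appear in series to ground: Z2 + Z3 = 87.1 - j3.84 Ω.
Step 4 — Parallel with input shunt Z1: Z_in = Z1 || (Z2 + Z3) = 26.04 - j39.93 Ω = 47.67∠-56.9° Ω.
Step 5 — Power factor: PF = cos(φ) = Re(Z)/|Z| = 26.039/47.67 = 0.5462.
Step 6 — Type: Im(Z) = -39.93 ⇒ leading (phase φ = -56.9°).

PF = 0.5462 (leading, φ = -56.9°)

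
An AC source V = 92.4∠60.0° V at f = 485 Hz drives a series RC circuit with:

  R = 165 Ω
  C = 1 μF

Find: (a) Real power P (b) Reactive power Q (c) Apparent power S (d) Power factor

Step 1 — Angular frequency: ω = 2π·f = 2π·485 = 3047 rad/s.
Step 2 — Component impedances:
  R: Z = R = 165 Ω
  C: Z = 1/(jωC) = -j/(ω·C) = 0 - j328.2 Ω
Step 3 — Series combination: Z_total = R + C = 165 - j328.2 Ω = 367.3∠-63.3° Ω.
Step 4 — Source phasor: V = 92.4∠60.0° V = 46.2 + j80.02 V.
Step 5 — Current: I = V / Z = -0.1381 + j0.2102 A = 0.2516∠123.3° A.
Step 6 — Complex power: S = V·I* = 10.44 - j20.77 VA.
Step 7 — Real power: P = Re(S) = 10.44 W.
Step 8 — Reactive power: Q = Im(S) = -20.77 VAR.
Step 9 — Apparent power: |S| = 23.24 VA.
Step 10 — Power factor: PF = P/|S| = 0.4492 (leading).

(a) P = 10.44 W  (b) Q = -20.77 VAR  (c) S = 23.24 VA  (d) PF = 0.4492 (leading)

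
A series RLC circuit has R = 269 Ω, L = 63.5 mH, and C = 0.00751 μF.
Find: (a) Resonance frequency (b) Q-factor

Step 1 — Resonance condition Im(Z)=0 gives ω₀ = 1/√(LC).
Step 2 — ω₀ = 1/√(0.0635·7.51e-09) = 4.579e+04 rad/s.
Step 3 — f₀ = ω₀/(2π) = 7288 Hz.
Step 4 — Series Q: Q = ω₀L/R = 4.579e+04·0.0635/269 = 10.81.

(a) f₀ = 7288 Hz  (b) Q = 10.81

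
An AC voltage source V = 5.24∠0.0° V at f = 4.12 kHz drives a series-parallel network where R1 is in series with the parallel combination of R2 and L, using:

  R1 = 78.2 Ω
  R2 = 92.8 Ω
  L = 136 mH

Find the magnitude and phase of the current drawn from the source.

Step 1 — Angular frequency: ω = 2π·f = 2π·4120 = 2.589e+04 rad/s.
Step 2 — Component impedances:
  R1: Z = R = 78.2 Ω
  R2: Z = R = 92.8 Ω
  L: Z = jωL = j·2.589e+04·0.136 = 0 + j3521 Ω
Step 3 — Parallel branch: R2 || L = 1/(1/R2 + 1/L) = 92.74 + j2.444 Ω.
Step 4 — Series with R1: Z_total = R1 + (R2 || L) = 170.9 + j2.444 Ω = 171∠0.8° Ω.
Step 5 — Source phasor: V = 5.24∠0.0° V = 5.24 V.
Step 6 — Ohm's law: I = V / Z_total = (5.24) / (170.9 + j2.444) = 0.03065 - j0.0004383 A.
Step 7 — Convert to polar: |I| = 0.03065 A, ∠I = -0.8°.

I = 0.03065∠-0.8° A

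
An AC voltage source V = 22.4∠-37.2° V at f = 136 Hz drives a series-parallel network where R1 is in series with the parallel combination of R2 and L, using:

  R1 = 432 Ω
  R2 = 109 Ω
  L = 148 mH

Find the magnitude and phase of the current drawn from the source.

Step 1 — Angular frequency: ω = 2π·f = 2π·136 = 854.5 rad/s.
Step 2 — Component impedances:
  R1: Z = R = 432 Ω
  R2: Z = R = 109 Ω
  L: Z = jωL = j·854.5·0.148 = 0 + j126.5 Ω
Step 3 — Parallel branch: R2 || L = 1/(1/R2 + 1/L) = 62.54 + j53.9 Ω.
Step 4 — Series with R1: Z_total = R1 + (R2 || L) = 494.5 + j53.9 Ω = 497.5∠6.2° Ω.
Step 5 — Source phasor: V = 22.4∠-37.2° V = 17.84 - j13.54 V.
Step 6 — Ohm's law: I = V / Z_total = (17.84 - j13.54) / (494.5 + j53.9) = 0.0327 - j0.03095 A.
Step 7 — Convert to polar: |I| = 0.04503 A, ∠I = -43.4°.

I = 0.04503∠-43.4° A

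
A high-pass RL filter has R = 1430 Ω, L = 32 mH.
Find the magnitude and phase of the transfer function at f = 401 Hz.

Step 1 — Angular frequency: ω = 2π·401 = 2520 rad/s.
Step 2 — Transfer function: H(jω) = jωL/(R + jωL).
Step 3 — Numerator jωL = j·80.63; denominator R + jωL = 1430 + j80.63.
Step 4 — H = 0.003169 + j0.0562.
Step 5 — Magnitude: |H| = 0.05629 (-25.0 dB); phase: φ = 86.8°.

|H| = 0.05629 (-25.0 dB), φ = 86.8°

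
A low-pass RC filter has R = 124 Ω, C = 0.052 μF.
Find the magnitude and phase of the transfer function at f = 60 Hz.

Step 1 — Angular frequency: ω = 2π·60 = 377 rad/s.
Step 2 — Transfer function: H(jω) = 1/(1 + jωRC).
Step 3 — Denominator: 1 + jωRC = 1 + j·377·124·5.2e-08 = 1 + j0.002431.
Step 4 — H = 1 - j0.002431.
Step 5 — Magnitude: |H| = 1 (-0.0 dB); phase: φ = -0.1°.

|H| = 1 (-0.0 dB), φ = -0.1°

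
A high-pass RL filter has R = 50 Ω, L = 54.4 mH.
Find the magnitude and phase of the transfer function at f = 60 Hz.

Step 1 — Angular frequency: ω = 2π·60 = 377 rad/s.
Step 2 — Transfer function: H(jω) = jωL/(R + jωL).
Step 3 — Numerator jωL = j·20.51; denominator R + jωL = 50 + j20.51.
Step 4 — H = 0.144 + j0.3511.
Step 5 — Magnitude: |H| = 0.3795 (-8.4 dB); phase: φ = 67.7°.

|H| = 0.3795 (-8.4 dB), φ = 67.7°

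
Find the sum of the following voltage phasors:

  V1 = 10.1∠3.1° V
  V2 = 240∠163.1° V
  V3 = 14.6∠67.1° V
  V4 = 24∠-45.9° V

Step 1 — Convert each phasor to rectangular form:
  V1 = 10.1·(cos(3.1°) + j·sin(3.1°)) = 10.09 + j0.5462 V
  V2 = 240·(cos(163.1°) + j·sin(163.1°)) = -229.6 + j69.77 V
  V3 = 14.6·(cos(67.1°) + j·sin(67.1°)) = 5.681 + j13.45 V
  V4 = 24·(cos(-45.9°) + j·sin(-45.9°)) = 16.7 - j17.24 V
Step 2 — Sum components: V_total = -197.2 + j66.53 V.
Step 3 — Convert to polar: |V_total| = 208.1 V, ∠V_total = 161.4°.

V_total = 208.1∠161.4° V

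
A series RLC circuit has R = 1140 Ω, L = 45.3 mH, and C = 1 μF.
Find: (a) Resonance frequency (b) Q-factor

Step 1 — Resonance condition Im(Z)=0 gives ω₀ = 1/√(LC).
Step 2 — ω₀ = 1/√(0.0453·1e-06) = 4698 rad/s.
Step 3 — f₀ = ω₀/(2π) = 747.8 Hz.
Step 4 — Series Q: Q = ω₀L/R = 4698·0.0453/1140 = 0.1867.

(a) f₀ = 747.8 Hz  (b) Q = 0.1867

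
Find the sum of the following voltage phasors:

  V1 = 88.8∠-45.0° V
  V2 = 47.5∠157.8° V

Step 1 — Convert each phasor to rectangular form:
  V1 = 88.8·(cos(-45.0°) + j·sin(-45.0°)) = 62.79 - j62.79 V
  V2 = 47.5·(cos(157.8°) + j·sin(157.8°)) = -43.98 + j17.95 V
Step 2 — Sum components: V_total = 18.81 - j44.84 V.
Step 3 — Convert to polar: |V_total| = 48.63 V, ∠V_total = -67.2°.

V_total = 48.63∠-67.2° V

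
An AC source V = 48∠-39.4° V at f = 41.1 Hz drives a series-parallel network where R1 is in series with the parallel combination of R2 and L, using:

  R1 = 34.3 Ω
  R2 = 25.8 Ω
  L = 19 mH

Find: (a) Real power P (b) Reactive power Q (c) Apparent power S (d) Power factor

Step 1 — Angular frequency: ω = 2π·f = 2π·41.1 = 258.2 rad/s.
Step 2 — Component impedances:
  R1: Z = R = 34.3 Ω
  R2: Z = R = 25.8 Ω
  L: Z = jωL = j·258.2·0.019 = 0 + j4.907 Ω
Step 3 — Parallel branch: R2 || L = 1/(1/R2 + 1/L) = 0.9005 + j4.735 Ω.
Step 4 — Series with R1: Z_total = R1 + (R2 || L) = 35.2 + j4.735 Ω = 35.52∠7.7° Ω.
Step 5 — Source phasor: V = 48∠-39.4° V = 37.09 - j30.47 V.
Step 6 — Current: I = V / Z = 0.9206 - j0.9894 A = 1.351∠-47.1° A.
Step 7 — Complex power: S = V·I* = 64.29 + j8.648 VA.
Step 8 — Real power: P = Re(S) = 64.29 W.
Step 9 — Reactive power: Q = Im(S) = 8.648 VAR.
Step 10 — Apparent power: |S| = 64.87 VA.
Step 11 — Power factor: PF = P/|S| = 0.9911 (lagging).

(a) P = 64.29 W  (b) Q = 8.648 VAR  (c) S = 64.87 VA  (d) PF = 0.9911 (lagging)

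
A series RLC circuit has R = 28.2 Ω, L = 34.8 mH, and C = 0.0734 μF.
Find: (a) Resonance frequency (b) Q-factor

Step 1 — Resonance condition Im(Z)=0 gives ω₀ = 1/√(LC).
Step 2 — ω₀ = 1/√(0.0348·7.34e-08) = 1.979e+04 rad/s.
Step 3 — f₀ = ω₀/(2π) = 3149 Hz.
Step 4 — Series Q: Q = ω₀L/R = 1.979e+04·0.0348/28.2 = 24.42.

(a) f₀ = 3149 Hz  (b) Q = 24.42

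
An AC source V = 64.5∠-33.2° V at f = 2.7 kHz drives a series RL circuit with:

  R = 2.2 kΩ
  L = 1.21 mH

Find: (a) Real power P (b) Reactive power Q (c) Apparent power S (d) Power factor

Step 1 — Angular frequency: ω = 2π·f = 2π·2700 = 1.696e+04 rad/s.
Step 2 — Component impedances:
  R: Z = R = 2200 Ω
  L: Z = jωL = j·1.696e+04·0.00121 = 0 + j20.53 Ω
Step 3 — Series combination: Z_total = R + L = 2200 + j20.53 Ω = 2200∠0.5° Ω.
Step 4 — Source phasor: V = 64.5∠-33.2° V = 53.97 - j35.32 V.
Step 5 — Current: I = V / Z = 0.02438 - j0.01628 A = 0.02932∠-33.7° A.
Step 6 — Complex power: S = V·I* = 1.891 + j0.01764 VA.
Step 7 — Real power: P = Re(S) = 1.891 W.
Step 8 — Reactive power: Q = Im(S) = 0.01764 VAR.
Step 9 — Apparent power: |S| = 1.891 VA.
Step 10 — Power factor: PF = P/|S| = 1 (lagging).

(a) P = 1.891 W  (b) Q = 0.01764 VAR  (c) S = 1.891 VA  (d) PF = 1 (lagging)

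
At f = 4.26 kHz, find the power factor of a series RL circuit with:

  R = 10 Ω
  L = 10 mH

Step 1 — Angular frequency: ω = 2π·f = 2π·4260 = 2.677e+04 rad/s.
Step 2 — Component impedances:
  R: Z = R = 10 Ω
  L: Z = jωL = j·2.677e+04·0.01 = 0 + j267.7 Ω
Step 3 — Series combination: Z_total = R + L = 10 + j267.7 Ω = 267.9∠87.9° Ω.
Step 4 — Power factor: PF = cos(φ) = Re(Z)/|Z| = 10/267.9 = 0.03733.
Step 5 — Type: Im(Z) = 267.7 ⇒ lagging (phase φ = 87.9°).

PF = 0.03733 (lagging, φ = 87.9°)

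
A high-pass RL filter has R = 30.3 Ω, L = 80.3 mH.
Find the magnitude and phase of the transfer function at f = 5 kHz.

Step 1 — Angular frequency: ω = 2π·5000 = 3.142e+04 rad/s.
Step 2 — Transfer function: H(jω) = jωL/(R + jωL).
Step 3 — Numerator jωL = j·2523; denominator R + jωL = 30.3 + j2523.
Step 4 — H = 0.9999 + j0.01201.
Step 5 — Magnitude: |H| = 0.9999 (-0.0 dB); phase: φ = 0.7°.

|H| = 0.9999 (-0.0 dB), φ = 0.7°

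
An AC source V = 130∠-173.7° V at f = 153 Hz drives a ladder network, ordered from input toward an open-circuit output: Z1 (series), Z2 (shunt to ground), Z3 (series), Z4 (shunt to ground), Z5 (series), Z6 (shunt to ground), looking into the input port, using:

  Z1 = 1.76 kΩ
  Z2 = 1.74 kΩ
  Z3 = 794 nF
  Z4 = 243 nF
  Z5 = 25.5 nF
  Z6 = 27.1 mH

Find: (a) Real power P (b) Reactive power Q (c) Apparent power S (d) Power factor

Step 1 — Angular frequency: ω = 2π·f = 2π·153 = 961.3 rad/s.
Step 2 — Component impedances:
  Z1: Z = R = 1760 Ω
  Z2: Z = R = 1740 Ω
  Z3: Z = 1/(jωC) = -j/(ω·C) = 0 - j1310 Ω
  Z4: Z = 1/(jωC) = -j/(ω·C) = 0 - j4281 Ω
  Z5: Z = 1/(jωC) = -j/(ω·C) = 0 - j4.079e+04 Ω
  Z6: Z = jωL = j·961.3·0.0271 = 0 + j26.05 Ω
Step 3 — Ladder network (open output): work backward from the far end, alternating series and parallel combinations. Z_in = 3324 - j524.9 Ω = 3365∠-9.0° Ω.
Step 4 — Source phasor: V = 130∠-173.7° V = -129.2 - j14.27 V.
Step 5 — Current: I = V / Z = -0.03727 - j0.01018 A = 0.03863∠-164.7° A.
Step 6 — Complex power: S = V·I* = 4.961 - j0.7834 VA.
Step 7 — Real power: P = Re(S) = 4.961 W.
Step 8 — Reactive power: Q = Im(S) = -0.7834 VAR.
Step 9 — Apparent power: |S| = 5.022 VA.
Step 10 — Power factor: PF = P/|S| = 0.9878 (leading).

(a) P = 4.961 W  (b) Q = -0.7834 VAR  (c) S = 5.022 VA  (d) PF = 0.9878 (leading)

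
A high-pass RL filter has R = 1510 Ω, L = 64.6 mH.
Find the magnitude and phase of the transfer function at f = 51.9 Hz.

Step 1 — Angular frequency: ω = 2π·51.9 = 326.1 rad/s.
Step 2 — Transfer function: H(jω) = jωL/(R + jωL).
Step 3 — Numerator jωL = j·21.07; denominator R + jωL = 1510 + j21.07.
Step 4 — H = 0.0001946 + j0.01395.
Step 5 — Magnitude: |H| = 0.01395 (-37.1 dB); phase: φ = 89.2°.

|H| = 0.01395 (-37.1 dB), φ = 89.2°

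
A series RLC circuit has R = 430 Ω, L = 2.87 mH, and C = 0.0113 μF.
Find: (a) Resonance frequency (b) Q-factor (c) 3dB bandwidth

Step 1 — Resonance: ω₀ = 1/√(LC) = 1/√(0.00287·1.13e-08) = 1.756e+05 rad/s.
Step 2 — f₀ = ω₀/(2π) = 2.795e+04 Hz.
Step 3 — Series Q: Q = ω₀L/R = 1.756e+05·0.00287/430 = 1.172.
Step 4 — Bandwidth: Δω = ω₀/Q = 1.498e+05 rad/s; BW = Δω/(2π) = 2.385e+04 Hz.

(a) f₀ = 2.795e+04 Hz  (b) Q = 1.172  (c) BW = 2.385e+04 Hz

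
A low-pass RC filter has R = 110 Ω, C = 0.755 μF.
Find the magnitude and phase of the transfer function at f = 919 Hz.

Step 1 — Angular frequency: ω = 2π·919 = 5774 rad/s.
Step 2 — Transfer function: H(jω) = 1/(1 + jωRC).
Step 3 — Denominator: 1 + jωRC = 1 + j·5774·110·7.55e-07 = 1 + j0.4796.
Step 4 — H = 0.813 - j0.3899.
Step 5 — Magnitude: |H| = 0.9017 (-0.9 dB); phase: φ = -25.6°.

|H| = 0.9017 (-0.9 dB), φ = -25.6°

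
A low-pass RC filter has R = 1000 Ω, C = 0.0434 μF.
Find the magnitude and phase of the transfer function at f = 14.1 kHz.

Step 1 — Angular frequency: ω = 2π·1.41e+04 = 8.859e+04 rad/s.
Step 2 — Transfer function: H(jω) = 1/(1 + jωRC).
Step 3 — Denominator: 1 + jωRC = 1 + j·8.859e+04·1000·4.34e-08 = 1 + j3.845.
Step 4 — H = 0.06336 - j0.2436.
Step 5 — Magnitude: |H| = 0.2517 (-12.0 dB); phase: φ = -75.4°.

|H| = 0.2517 (-12.0 dB), φ = -75.4°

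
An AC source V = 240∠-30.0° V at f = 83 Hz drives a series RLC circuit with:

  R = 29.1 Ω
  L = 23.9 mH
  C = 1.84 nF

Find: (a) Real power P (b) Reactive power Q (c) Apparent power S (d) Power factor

Step 1 — Angular frequency: ω = 2π·f = 2π·83 = 521.5 rad/s.
Step 2 — Component impedances:
  R: Z = R = 29.1 Ω
  L: Z = jωL = j·521.5·0.0239 = 0 + j12.46 Ω
  C: Z = 1/(jωC) = -j/(ω·C) = 0 - j1.042e+06 Ω
Step 3 — Series combination: Z_total = R + L + C = 29.1 - j1.042e+06 Ω = 1.042e+06∠-90.0° Ω.
Step 4 — Source phasor: V = 240∠-30.0° V = 207.8 - j120 V.
Step 5 — Current: I = V / Z = 0.0001152 + j0.0001994 A = 0.0002303∠60.0° A.
Step 6 — Complex power: S = V·I* = 1.543e-06 - j0.05527 VA.
Step 7 — Real power: P = Re(S) = 1.543e-06 W.
Step 8 — Reactive power: Q = Im(S) = -0.05527 VAR.
Step 9 — Apparent power: |S| = 0.05527 VA.
Step 10 — Power factor: PF = P/|S| = 2.792e-05 (leading).

(a) P = 1.543e-06 W  (b) Q = -0.05527 VAR  (c) S = 0.05527 VA  (d) PF = 2.792e-05 (leading)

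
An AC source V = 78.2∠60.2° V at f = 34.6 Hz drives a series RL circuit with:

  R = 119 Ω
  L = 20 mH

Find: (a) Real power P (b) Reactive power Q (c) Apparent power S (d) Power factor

Step 1 — Angular frequency: ω = 2π·f = 2π·34.6 = 217.4 rad/s.
Step 2 — Component impedances:
  R: Z = R = 119 Ω
  L: Z = jωL = j·217.4·0.02 = 0 + j4.348 Ω
Step 3 — Series combination: Z_total = R + L = 119 + j4.348 Ω = 119.1∠2.1° Ω.
Step 4 — Source phasor: V = 78.2∠60.2° V = 38.86 + j67.86 V.
Step 5 — Current: I = V / Z = 0.347 + j0.5576 A = 0.6567∠58.1° A.
Step 6 — Complex power: S = V·I* = 51.32 + j1.875 VA.
Step 7 — Real power: P = Re(S) = 51.32 W.
Step 8 — Reactive power: Q = Im(S) = 1.875 VAR.
Step 9 — Apparent power: |S| = 51.35 VA.
Step 10 — Power factor: PF = P/|S| = 0.9993 (lagging).

(a) P = 51.32 W  (b) Q = 1.875 VAR  (c) S = 51.35 VA  (d) PF = 0.9993 (lagging)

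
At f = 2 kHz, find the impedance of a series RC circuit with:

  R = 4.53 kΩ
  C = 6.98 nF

Step 1 — Angular frequency: ω = 2π·f = 2π·2000 = 1.257e+04 rad/s.
Step 2 — Component impedances:
  R: Z = R = 4530 Ω
  C: Z = 1/(jωC) = -j/(ω·C) = 0 - j1.14e+04 Ω
Step 3 — Series combination: Z_total = R + C = 4530 - j1.14e+04 Ω = 1.227e+04∠-68.3° Ω.

Z = 4530 - j1.14e+04 Ω = 1.227e+04∠-68.3° Ω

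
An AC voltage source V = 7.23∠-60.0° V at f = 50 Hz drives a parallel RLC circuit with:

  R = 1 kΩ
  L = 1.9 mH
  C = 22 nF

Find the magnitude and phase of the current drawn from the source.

Step 1 — Angular frequency: ω = 2π·f = 2π·50 = 314.2 rad/s.
Step 2 — Component impedances:
  R: Z = R = 1000 Ω
  L: Z = jωL = j·314.2·0.0019 = 0 + j0.5969 Ω
  C: Z = 1/(jωC) = -j/(ω·C) = 0 - j1.447e+05 Ω
Step 3 — Parallel combination: 1/Z_total = 1/R + 1/L + 1/C; Z_total = 0.0003563 + j0.5969 Ω = 0.5969∠90.0° Ω.
Step 4 — Source phasor: V = 7.23∠-60.0° V = 3.615 - j6.261 V.
Step 5 — Ohm's law: I = V / Z_total = (3.615 - j6.261) / (0.0003563 + j0.5969) = -10.49 - j6.063 A.
Step 6 — Convert to polar: |I| = 12.11 A, ∠I = -150.0°.

I = 12.11∠-150.0° A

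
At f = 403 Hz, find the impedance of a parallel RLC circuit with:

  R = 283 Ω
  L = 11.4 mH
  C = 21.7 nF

Step 1 — Angular frequency: ω = 2π·f = 2π·403 = 2532 rad/s.
Step 2 — Component impedances:
  R: Z = R = 283 Ω
  L: Z = jωL = j·2532·0.0114 = 0 + j28.87 Ω
  C: Z = 1/(jωC) = -j/(ω·C) = 0 - j1.82e+04 Ω
Step 3 — Parallel combination: 1/Z_total = 1/R + 1/L + 1/C; Z_total = 2.923 + j28.61 Ω = 28.76∠84.2° Ω.

Z = 2.923 + j28.61 Ω = 28.76∠84.2° Ω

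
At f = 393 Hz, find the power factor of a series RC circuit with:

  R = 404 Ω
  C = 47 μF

Step 1 — Angular frequency: ω = 2π·f = 2π·393 = 2469 rad/s.
Step 2 — Component impedances:
  R: Z = R = 404 Ω
  C: Z = 1/(jωC) = -j/(ω·C) = 0 - j8.616 Ω
Step 3 — Series combination: Z_total = R + C = 404 - j8.616 Ω = 404.1∠-1.2° Ω.
Step 4 — Power factor: PF = cos(φ) = Re(Z)/|Z| = 404/404.1 = 0.9998.
Step 5 — Type: Im(Z) = -8.616 ⇒ leading (phase φ = -1.2°).

PF = 0.9998 (leading, φ = -1.2°)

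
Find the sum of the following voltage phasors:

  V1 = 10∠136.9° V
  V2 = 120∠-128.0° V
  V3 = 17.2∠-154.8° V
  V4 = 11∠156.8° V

Step 1 — Convert each phasor to rectangular form:
  V1 = 10·(cos(136.9°) + j·sin(136.9°)) = -7.302 + j6.833 V
  V2 = 120·(cos(-128.0°) + j·sin(-128.0°)) = -73.88 - j94.56 V
  V3 = 17.2·(cos(-154.8°) + j·sin(-154.8°)) = -15.56 - j7.323 V
  V4 = 11·(cos(156.8°) + j·sin(156.8°)) = -10.11 + j4.333 V
Step 2 — Sum components: V_total = -106.9 - j90.72 V.
Step 3 — Convert to polar: |V_total| = 140.2 V, ∠V_total = -139.7°.

V_total = 140.2∠-139.7° V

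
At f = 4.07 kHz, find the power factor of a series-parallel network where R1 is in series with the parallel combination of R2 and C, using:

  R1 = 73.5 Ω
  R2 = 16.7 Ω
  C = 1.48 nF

Step 1 — Angular frequency: ω = 2π·f = 2π·4070 = 2.557e+04 rad/s.
Step 2 — Component impedances:
  R1: Z = R = 73.5 Ω
  R2: Z = R = 16.7 Ω
  C: Z = 1/(jωC) = -j/(ω·C) = 0 - j2.642e+04 Ω
Step 3 — Parallel branch: R2 || C = 1/(1/R2 + 1/C) = 16.7 - j0.01056 Ω.
Step 4 — Series with R1: Z_total = R1 + (R2 || C) = 90.2 - j0.01056 Ω = 90.2∠-0.0° Ω.
Step 5 — Power factor: PF = cos(φ) = Re(Z)/|Z| = 90.2/90.2 = 1.
Step 6 — Type: Im(Z) = -0.01056 ⇒ leading (phase φ = -0.0°).

PF = 1 (leading, φ = -0.0°)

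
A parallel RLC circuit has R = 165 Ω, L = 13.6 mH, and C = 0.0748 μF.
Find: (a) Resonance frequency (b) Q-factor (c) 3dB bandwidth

Step 1 — Resonance: ω₀ = 1/√(LC) = 1/√(0.0136·7.48e-08) = 3.135e+04 rad/s.
Step 2 — f₀ = ω₀/(2π) = 4990 Hz.
Step 3 — Parallel Q: Q = R/(ω₀L) = 165/(3.135e+04·0.0136) = 0.387.
Step 4 — Bandwidth: Δω = ω₀/Q = 8.102e+04 rad/s; BW = Δω/(2π) = 1.29e+04 Hz.

(a) f₀ = 4990 Hz  (b) Q = 0.387  (c) BW = 1.29e+04 Hz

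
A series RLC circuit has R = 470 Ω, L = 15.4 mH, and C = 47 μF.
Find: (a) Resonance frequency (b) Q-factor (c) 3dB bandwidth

Step 1 — Resonance condition Im(Z)=0 gives ω₀ = 1/√(LC).
Step 2 — ω₀ = 1/√(0.0154·4.7e-05) = 1175 rad/s.
Step 3 — f₀ = ω₀/(2π) = 187.1 Hz.
Step 4 — Series Q: Q = ω₀L/R = 1175·0.0154/470 = 0.03851.
Step 5 — 3dB bandwidth: Δω = ω₀/Q = 3.052e+04 rad/s; BW = Δω/(2π) = 4857 Hz.

(a) f₀ = 187.1 Hz  (b) Q = 0.03851  (c) BW = 4857 Hz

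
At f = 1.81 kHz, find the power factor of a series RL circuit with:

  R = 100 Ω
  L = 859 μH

Step 1 — Angular frequency: ω = 2π·f = 2π·1810 = 1.137e+04 rad/s.
Step 2 — Component impedances:
  R: Z = R = 100 Ω
  L: Z = jωL = j·1.137e+04·0.000859 = 0 + j9.769 Ω
Step 3 — Series combination: Z_total = R + L = 100 + j9.769 Ω = 100.5∠5.6° Ω.
Step 4 — Power factor: PF = cos(φ) = Re(Z)/|Z| = 100/100.476 = 0.9953.
Step 5 — Type: Im(Z) = 9.769 ⇒ lagging (phase φ = 5.6°).

PF = 0.9953 (lagging, φ = 5.6°)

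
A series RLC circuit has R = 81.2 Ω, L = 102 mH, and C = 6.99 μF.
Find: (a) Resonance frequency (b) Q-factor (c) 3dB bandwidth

Step 1 — Resonance: ω₀ = 1/√(LC) = 1/√(0.102·6.99e-06) = 1184 rad/s.
Step 2 — f₀ = ω₀/(2π) = 188.5 Hz.
Step 3 — Series Q: Q = ω₀L/R = 1184·0.102/81.2 = 1.488.
Step 4 — Bandwidth: Δω = ω₀/Q = 796.1 rad/s; BW = Δω/(2π) = 126.7 Hz.

(a) f₀ = 188.5 Hz  (b) Q = 1.488  (c) BW = 126.7 Hz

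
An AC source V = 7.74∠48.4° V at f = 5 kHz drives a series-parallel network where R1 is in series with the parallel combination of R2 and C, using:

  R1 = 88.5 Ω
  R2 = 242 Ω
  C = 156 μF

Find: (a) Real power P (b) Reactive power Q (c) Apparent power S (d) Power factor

Step 1 — Angular frequency: ω = 2π·f = 2π·5000 = 3.142e+04 rad/s.
Step 2 — Component impedances:
  R1: Z = R = 88.5 Ω
  R2: Z = R = 242 Ω
  C: Z = 1/(jωC) = -j/(ω·C) = 0 - j0.204 Ω
Step 3 — Parallel branch: R2 || C = 1/(1/R2 + 1/C) = 0.000172 - j0.204 Ω.
Step 4 — Series with R1: Z_total = R1 + (R2 || C) = 88.5 - j0.204 Ω = 88.5∠-0.1° Ω.
Step 5 — Source phasor: V = 7.74∠48.4° V = 5.139 + j5.788 V.
Step 6 — Current: I = V / Z = 0.05791 + j0.06553 A = 0.08746∠48.5° A.
Step 7 — Complex power: S = V·I* = 0.6769 - j0.001561 VA.
Step 8 — Real power: P = Re(S) = 0.6769 W.
Step 9 — Reactive power: Q = Im(S) = -0.001561 VAR.
Step 10 — Apparent power: |S| = 0.6769 VA.
Step 11 — Power factor: PF = P/|S| = 1 (leading).

(a) P = 0.6769 W  (b) Q = -0.001561 VAR  (c) S = 0.6769 VA  (d) PF = 1 (leading)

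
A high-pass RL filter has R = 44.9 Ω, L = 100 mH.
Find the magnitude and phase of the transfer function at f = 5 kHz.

Step 1 — Angular frequency: ω = 2π·5000 = 3.142e+04 rad/s.
Step 2 — Transfer function: H(jω) = jωL/(R + jωL).
Step 3 — Numerator jωL = j·3142; denominator R + jωL = 44.9 + j3142.
Step 4 — H = 0.9998 + j0.01429.
Step 5 — Magnitude: |H| = 0.9999 (-0.0 dB); phase: φ = 0.8°.

|H| = 0.9999 (-0.0 dB), φ = 0.8°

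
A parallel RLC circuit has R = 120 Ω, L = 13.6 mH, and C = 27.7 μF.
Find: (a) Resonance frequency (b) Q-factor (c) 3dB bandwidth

Step 1 — Resonance: ω₀ = 1/√(LC) = 1/√(0.0136·2.77e-05) = 1629 rad/s.
Step 2 — f₀ = ω₀/(2π) = 259.3 Hz.
Step 3 — Parallel Q: Q = R/(ω₀L) = 120/(1629·0.0136) = 5.416.
Step 4 — Bandwidth: Δω = ω₀/Q = 300.8 rad/s; BW = Δω/(2π) = 47.88 Hz.

(a) f₀ = 259.3 Hz  (b) Q = 5.416  (c) BW = 47.88 Hz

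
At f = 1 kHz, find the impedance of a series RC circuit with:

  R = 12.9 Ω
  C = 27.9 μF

Step 1 — Angular frequency: ω = 2π·f = 2π·1000 = 6283 rad/s.
Step 2 — Component impedances:
  R: Z = R = 12.9 Ω
  C: Z = 1/(jωC) = -j/(ω·C) = 0 - j5.704 Ω
Step 3 — Series combination: Z_total = R + C = 12.9 - j5.704 Ω = 14.11∠-23.9° Ω.

Z = 12.9 - j5.704 Ω = 14.11∠-23.9° Ω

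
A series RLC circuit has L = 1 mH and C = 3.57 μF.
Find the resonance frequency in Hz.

Step 1 — Resonance condition Im(Z)=0 gives ω₀ = 1/√(LC).
Step 2 — ω₀ = 1/√(0.001·3.57e-06) = 1.674e+04 rad/s.
Step 3 — f₀ = ω₀/(2π) = 2664 Hz.

f₀ = 2664 Hz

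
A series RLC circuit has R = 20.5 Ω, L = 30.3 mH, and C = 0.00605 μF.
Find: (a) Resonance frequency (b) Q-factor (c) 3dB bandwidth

Step 1 — Resonance condition Im(Z)=0 gives ω₀ = 1/√(LC).
Step 2 — ω₀ = 1/√(0.0303·6.05e-09) = 7.386e+04 rad/s.
Step 3 — f₀ = ω₀/(2π) = 1.175e+04 Hz.
Step 4 — Series Q: Q = ω₀L/R = 7.386e+04·0.0303/20.5 = 109.2.
Step 5 — 3dB bandwidth: Δω = ω₀/Q = 676.6 rad/s; BW = Δω/(2π) = 107.7 Hz.

(a) f₀ = 1.175e+04 Hz  (b) Q = 109.2  (c) BW = 107.7 Hz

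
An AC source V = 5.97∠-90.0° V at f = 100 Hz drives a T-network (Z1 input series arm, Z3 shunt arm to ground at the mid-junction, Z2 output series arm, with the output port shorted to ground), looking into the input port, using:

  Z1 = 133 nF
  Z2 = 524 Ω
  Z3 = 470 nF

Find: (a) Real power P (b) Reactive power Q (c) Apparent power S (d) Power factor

Step 1 — Angular frequency: ω = 2π·f = 2π·100 = 628.3 rad/s.
Step 2 — Component impedances:
  Z1: Z = 1/(jωC) = -j/(ω·C) = 0 - j1.197e+04 Ω
  Z2: Z = R = 524 Ω
  Z3: Z = 1/(jωC) = -j/(ω·C) = 0 - j3386 Ω
Step 3 — With the output port shorted to ground, the output series arm Z2 runs from the junction to ground; the shunt arm Z3 also runs from the junction to ground. They appear in parallel: Z3 || Z2 = 511.7 - j79.19 Ω.
Step 4 — Series with input arm Z1: Z_in = Z1 + (Z3 || Z2) = 511.7 - j1.205e+04 Ω = 1.206e+04∠-87.6° Ω.
Step 5 — Source phasor: V = 5.97∠-90.0° V = 0 - j5.97 V.
Step 6 — Current: I = V / Z = 0.0004947 - j2.102e-05 A = 0.0004952∠-2.4° A.
Step 7 — Complex power: S = V·I* = 0.0001255 - j0.002953 VA.
Step 8 — Real power: P = Re(S) = 0.0001255 W.
Step 9 — Reactive power: Q = Im(S) = -0.002953 VAR.
Step 10 — Apparent power: |S| = 0.002956 VA.
Step 11 — Power factor: PF = P/|S| = 0.04245 (leading).

(a) P = 0.0001255 W  (b) Q = -0.002953 VAR  (c) S = 0.002956 VA  (d) PF = 0.04245 (leading)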